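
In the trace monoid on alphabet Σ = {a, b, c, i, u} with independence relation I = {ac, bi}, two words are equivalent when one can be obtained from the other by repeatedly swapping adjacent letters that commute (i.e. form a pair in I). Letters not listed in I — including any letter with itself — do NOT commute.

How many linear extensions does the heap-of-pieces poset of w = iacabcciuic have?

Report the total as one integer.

piece 0:i — minimal
piece 1:a rests on {0:i}
piece 2:c rests on {0:i}
piece 3:a rests on {1:a}
piece 4:b rests on {2:c, 3:a}
piece 5:c rests on {4:b}
piece 6:c rests on {5:c}
piece 7:i rests on {6:c}
piece 8:u rests on {7:i}
piece 9:i rests on {8:u}
piece 10:c rests on {9:i}
minimal pieces: {0:i}
ways to finish when only these pieces remain (= sum over removing one remaining piece with nothing left below it):
  1 left: {10}→1
  2 left: {9,10}→1
  3 left: {8,9,10}→1
  4 left: {7,8,9,10}→1
  5 left: {6,7,8,9,10}→1
  6 left: {5,6,7,8,9,10}→1
  7 left: {4,5,6,7,8,9,10}→1
  8 left: {2,4,5,6,7,8,9,10}→1  {3,4,5,6,7,8,9,10}→1
  9 left: {1,3,4,5,6,7,8,9,10}→1  {2,3,4,5,6,7,8,9,10}→2
  placing 0:i first → 3 extensions

3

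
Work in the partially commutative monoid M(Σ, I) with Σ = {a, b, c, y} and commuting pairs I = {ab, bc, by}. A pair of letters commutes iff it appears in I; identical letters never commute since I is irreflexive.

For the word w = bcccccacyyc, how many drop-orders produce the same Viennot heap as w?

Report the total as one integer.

11

#0=b has no predecessor
#1=c has no predecessor
#2=c depends on [1:c]
#3=c depends on [2:c]
#4=c depends on [3:c]
#5=c depends on [4:c]
#6=a depends on [5:c]
#7=c depends on [6:a]
#8=y depends on [7:c]
#9=y depends on [8:y]
#10=c depends on [9:y]
sources: [0:b, 1:c]
N(rest) = Σ N(rest − s) over sources s of rest; N(one piece) = 1:
  size 1 → [0]=1  [10]=1
  size 2 → [0,10]=2  [9,10]=1
  size 3 → [0,9,10]=3  [8,9,10]=1
  size 4 → [0,8,9,10]=4  [7,8,9,10]=1
  size 5 → [0,7,8,9,10]=5  [6,7,8,9,10]=1
  size 6 → [0,6,7,8,9,10]=6  [5,6,7,8,9,10]=1
  size 7 → [0,5,6,7,8,9,10]=7  [4,5,6,7,8,9,10]=1
  size 8 → [0,4,5,6,7,8,9,10]=8  [3,4,5,6,7,8,9,10]=1
  size 9 → [0,3,4,5,6,7,8,9,10]=9  [2,3,4,5,6,7,8,9,10]=1
  first=0(b) contributes 1
  first=1(c) contributes 10
|[w]| = 11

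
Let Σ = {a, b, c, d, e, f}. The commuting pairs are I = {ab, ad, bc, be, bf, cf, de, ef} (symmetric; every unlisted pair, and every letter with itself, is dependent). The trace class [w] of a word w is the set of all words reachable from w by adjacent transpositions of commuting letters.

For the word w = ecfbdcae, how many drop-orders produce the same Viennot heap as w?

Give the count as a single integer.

0(e) covers ∅
1(c) covers 0:e
2(f) covers ∅
3(b) covers ∅
4(d) covers 1:c, 2:f, 3:b
5(c) covers 4:d
6(a) covers 5:c
7(e) covers 6:a
floor of heap: 0:e, 2:f, 3:b
completions by unplaced set U, small U first (add the entries for U minus each lowest piece of U):
  |U|=1: {7}:1
  |U|=2: {6,7}:1
  |U|=3: {5,6,7}:1
  |U|=4: {4,5,6,7}:1
  |U|=5: {1,4,5,6,7}:1  {2,4,5,6,7}:1  {3,4,5,6,7}:1
  |U|=6: {0,1,4,5,6,7}:1  {1,2,4,5,6,7}:2  {1,3,4,5,6,7}:2  {2,3,4,5,6,7}:2
  start at 0(e): 6
  start at 2(f): 3
  start at 3(b): 3
sum over floor = 12

12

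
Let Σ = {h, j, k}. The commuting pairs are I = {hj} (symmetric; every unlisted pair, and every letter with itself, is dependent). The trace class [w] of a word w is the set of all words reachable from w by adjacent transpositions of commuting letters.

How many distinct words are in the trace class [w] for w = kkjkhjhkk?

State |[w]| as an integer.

3

piece 0:k — minimal
piece 1:k rests on {0:k}
piece 2:j rests on {1:k}
piece 3:k rests on {2:j}
piece 4:h rests on {3:k}
piece 5:j rests on {3:k}
piece 6:h rests on {4:h}
piece 7:k rests on {5:j, 6:h}
piece 8:k rests on {7:k}
minimal pieces: {0:k}
ways to finish when only these pieces remain (= sum over removing one remaining piece with nothing left below it):
  1 left: {8}→1
  2 left: {7,8}→1
  3 left: {5,7,8}→1  {6,7,8}→1
  4 left: {4,6,7,8}→1  {5,6,7,8}→2
  5 left: {4,5,6,7,8}→3
  6 left: {3,4,5,6,7,8}→3
  7 left: {2,3,4,5,6,7,8}→3
  placing 0:k first → 3 extensions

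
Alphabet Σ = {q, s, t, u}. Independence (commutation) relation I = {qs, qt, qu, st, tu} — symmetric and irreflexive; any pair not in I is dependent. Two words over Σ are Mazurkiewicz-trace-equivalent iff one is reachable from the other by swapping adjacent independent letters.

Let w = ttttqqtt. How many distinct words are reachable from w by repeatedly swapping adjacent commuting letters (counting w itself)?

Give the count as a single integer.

28

drop 0:t onto floor
drop 1:t onto {0:t}
drop 2:t onto {1:t}
drop 3:t onto {2:t}
drop 4:q onto floor
drop 5:q onto {4:q}
drop 6:t onto {3:t}
drop 7:t onto {6:t}
ground layer = {0:t, 4:q}
drop-orders for the pieces not yet dropped (sum over which currently-grounded one goes next):
  1 to go: {5} 1  {7} 1
  2 to go: {4,5} 1  {5,7} 2  {6,7} 1
  3 to go: {3,6,7} 1  {4,5,7} 3  {5,6,7} 3
  4 to go: {2,3,6,7} 1  {3,5,6,7} 4  {4,5,6,7} 6
  5 to go: {1,2,3,6,7} 1  {2,3,5,6,7} 5  {3,4,5,6,7} 10
  6 to go: {0,1,2,3,6,7} 1  {1,2,3,5,6,7} 6  {2,3,4,5,6,7} 15
  if 0:t drops first: 21 orders
  if 4:q drops first: 7 orders
heap linearizations: 28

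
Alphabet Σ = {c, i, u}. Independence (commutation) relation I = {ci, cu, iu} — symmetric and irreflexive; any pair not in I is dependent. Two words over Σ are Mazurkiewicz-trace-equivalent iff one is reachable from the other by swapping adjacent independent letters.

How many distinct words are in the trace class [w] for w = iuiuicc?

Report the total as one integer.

210

0(i) covers ∅
1(u) covers ∅
2(i) covers 0:i
3(u) covers 1:u
4(i) covers 2:i
5(c) covers ∅
6(c) covers 5:c
floor of heap: 0:i, 1:u, 5:c
completions by unplaced set U, small U first (add the entries for U minus each lowest piece of U):
  |U|=1: {3}:1  {4}:1  {6}:1
  |U|=2: {1,3}:1  {2,4}:1  {3,4}:2  {3,6}:2  {4,6}:2  {5,6}:1
  |U|=3: {0,2,4}:1  {1,3,4}:3  {1,3,6}:3  {2,3,4}:3  {2,4,6}:3  {3,4,6}:6  {3,5,6}:3  {4,5,6}:3
  |U|=4: {0,2,3,4}:4  {0,2,4,6}:4  {1,2,3,4}:6  {1,3,4,6}:12  {1,3,5,6}:6  {2,3,4,6}:12  {2,4,5,6}:6  {3,4,5,6}:12
  |U|=5: {0,1,2,3,4}:10  {0,2,3,4,6}:20  {0,2,4,5,6}:10  {1,2,3,4,6}:30  {1,3,4,5,6}:30  {2,3,4,5,6}:30
  start at 0(i): 90
  start at 1(u): 60
  start at 5(c): 60
sum over floor = 210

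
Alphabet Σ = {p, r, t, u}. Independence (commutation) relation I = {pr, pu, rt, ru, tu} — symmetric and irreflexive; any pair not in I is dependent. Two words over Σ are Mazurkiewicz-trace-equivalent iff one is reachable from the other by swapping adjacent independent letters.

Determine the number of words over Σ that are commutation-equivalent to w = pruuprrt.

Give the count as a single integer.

560

drop 0:p onto floor
drop 1:r onto floor
drop 2:u onto floor
drop 3:u onto {2:u}
drop 4:p onto {0:p}
drop 5:r onto {1:r}
drop 6:r onto {5:r}
drop 7:t onto {4:p}
ground layer = {0:p, 1:r, 2:u}
drop-orders for the pieces not yet dropped (sum over which currently-grounded one goes next):
  1 to go: {3} 1  {6} 1  {7} 1
  2 to go: {2,3} 1  {3,6} 2  {3,7} 2  {4,7} 1  {5,6} 1  {6,7} 2
  3 to go: {0,4,7} 1  {1,5,6} 1  {2,3,6} 3  {2,3,7} 3  {3,4,7} 3  {3,5,6} 3  {3,6,7} 6  {4,6,7} 3  {5,6,7} 3
  4 to go: {0,3,4,7} 4  {0,4,6,7} 4  {1,3,5,6} 4  {1,5,6,7} 4  {2,3,4,7} 6  {2,3,5,6} 6  {2,3,6,7} 12  {3,4,6,7} 12  {3,5,6,7} 12  {4,5,6,7} 6
  5 to go: {0,2,3,4,7} 10  {0,3,4,6,7} 20  {0,4,5,6,7} 10  {1,2,3,5,6} 10  {1,3,5,6,7} 20  {1,4,5,6,7} 10  {2,3,4,6,7} 30  {2,3,5,6,7} 30  {3,4,5,6,7} 30
  6 to go: {0,1,4,5,6,7} 20  {0,2,3,4,6,7} 60  {0,3,4,5,6,7} 60  {1,2,3,5,6,7} 60  {1,3,4,5,6,7} 60  {2,3,4,5,6,7} 90
  if 0:p drops first: 210 orders
  if 1:r drops first: 210 orders
  if 2:u drops first: 140 orders
heap linearizations: 560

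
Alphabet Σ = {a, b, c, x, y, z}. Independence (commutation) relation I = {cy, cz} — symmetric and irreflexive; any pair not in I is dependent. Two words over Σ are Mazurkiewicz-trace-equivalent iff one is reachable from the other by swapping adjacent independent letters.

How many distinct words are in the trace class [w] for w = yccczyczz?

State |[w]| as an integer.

drop 0:y onto floor
drop 1:c onto floor
drop 2:c onto {1:c}
drop 3:c onto {2:c}
drop 4:z onto {0:y}
drop 5:y onto {4:z}
drop 6:c onto {3:c}
drop 7:z onto {5:y}
drop 8:z onto {7:z}
ground layer = {0:y, 1:c}
drop-orders for the pieces not yet dropped (sum over which currently-grounded one goes next):
  1 to go: {6} 1  {8} 1
  2 to go: {3,6} 1  {6,8} 2  {7,8} 1
  3 to go: {2,3,6} 1  {3,6,8} 3  {5,7,8} 1  {6,7,8} 3
  4 to go: {1,2,3,6} 1  {2,3,6,8} 4  {3,6,7,8} 6  {4,5,7,8} 1  {5,6,7,8} 4
  5 to go: {0,4,5,7,8} 1  {1,2,3,6,8} 5  {2,3,6,7,8} 10  {3,5,6,7,8} 10  {4,5,6,7,8} 5
  6 to go: {0,4,5,6,7,8} 6  {1,2,3,6,7,8} 15  {2,3,5,6,7,8} 20  {3,4,5,6,7,8} 15
  7 to go: {0,3,4,5,6,7,8} 21  {1,2,3,5,6,7,8} 35  {2,3,4,5,6,7,8} 35
  if 0:y drops first: 70 orders
  if 1:c drops first: 56 orders
heap linearizations: 126

126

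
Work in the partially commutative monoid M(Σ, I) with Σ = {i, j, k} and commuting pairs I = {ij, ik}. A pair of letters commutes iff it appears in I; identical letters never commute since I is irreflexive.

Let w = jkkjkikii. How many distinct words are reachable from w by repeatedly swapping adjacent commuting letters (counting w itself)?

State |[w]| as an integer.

84

0(j) covers ∅
1(k) covers 0:j
2(k) covers 1:k
3(j) covers 2:k
4(k) covers 3:j
5(i) covers ∅
6(k) covers 4:k
7(i) covers 5:i
8(i) covers 7:i
floor of heap: 0:j, 5:i
completions by unplaced set U, small U first (add the entries for U minus each lowest piece of U):
  |U|=1: {6}:1  {8}:1
  |U|=2: {4,6}:1  {6,8}:2  {7,8}:1
  |U|=3: {3,4,6}:1  {4,6,8}:3  {5,7,8}:1  {6,7,8}:3
  |U|=4: {2,3,4,6}:1  {3,4,6,8}:4  {4,6,7,8}:6  {5,6,7,8}:4
  |U|=5: {1,2,3,4,6}:1  {2,3,4,6,8}:5  {3,4,6,7,8}:10  {4,5,6,7,8}:10
  |U|=6: {0,1,2,3,4,6}:1  {1,2,3,4,6,8}:6  {2,3,4,6,7,8}:15  {3,4,5,6,7,8}:20
  |U|=7: {0,1,2,3,4,6,8}:7  {1,2,3,4,6,7,8}:21  {2,3,4,5,6,7,8}:35
  start at 0(j): 56
  start at 5(i): 28
sum over floor = 84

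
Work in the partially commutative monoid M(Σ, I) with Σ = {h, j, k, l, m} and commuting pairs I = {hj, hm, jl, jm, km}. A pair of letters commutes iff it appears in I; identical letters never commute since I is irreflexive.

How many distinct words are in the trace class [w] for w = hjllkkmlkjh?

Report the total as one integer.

26

0(h) covers ∅
1(j) covers ∅
2(l) covers 0:h
3(l) covers 2:l
4(k) covers 1:j, 3:l
5(k) covers 4:k
6(m) covers 3:l
7(l) covers 5:k, 6:m
8(k) covers 7:l
9(j) covers 8:k
10(h) covers 8:k
floor of heap: 0:h, 1:j
completions by unplaced set U, small U first (add the entries for U minus each lowest piece of U):
  |U|=1: {9}:1  {10}:1
  |U|=2: {9,10}:2
  |U|=3: {8,9,10}:2
  |U|=4: {7,8,9,10}:2
  |U|=5: {5,7,8,9,10}:2  {6,7,8,9,10}:2
  |U|=6: {4,5,7,8,9,10}:2  {5,6,7,8,9,10}:4
  |U|=7: {1,4,5,7,8,9,10}:2  {4,5,6,7,8,9,10}:6
  |U|=8: {1,4,5,6,7,8,9,10}:8  {3,4,5,6,7,8,9,10}:6
  |U|=9: {1,3,4,5,6,7,8,9,10}:14  {2,3,4,5,6,7,8,9,10}:6
  start at 0(h): 20
  start at 1(j): 6
sum over floor = 26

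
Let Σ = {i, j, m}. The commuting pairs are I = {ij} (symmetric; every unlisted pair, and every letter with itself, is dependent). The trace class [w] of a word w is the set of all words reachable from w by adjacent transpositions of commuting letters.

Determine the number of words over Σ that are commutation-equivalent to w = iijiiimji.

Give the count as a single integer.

#0=i has no predecessor
#1=i depends on [0:i]
#2=j has no predecessor
#3=i depends on [1:i]
#4=i depends on [3:i]
#5=i depends on [4:i]
#6=m depends on [2:j, 5:i]
#7=j depends on [6:m]
#8=i depends on [6:m]
sources: [0:i, 2:j]
N(rest) = Σ N(rest − s) over sources s of rest; N(one piece) = 1:
  size 1 → [7]=1  [8]=1
  size 2 → [7,8]=2
  size 3 → [6,7,8]=2
  size 4 → [2,6,7,8]=2  [5,6,7,8]=2
  size 5 → [2,5,6,7,8]=4  [4,5,6,7,8]=2
  size 6 → [2,4,5,6,7,8]=6  [3,4,5,6,7,8]=2
  size 7 → [1,3,4,5,6,7,8]=2  [2,3,4,5,6,7,8]=8
  first=0(i) contributes 10
  first=2(j) contributes 2
|[w]| = 12

12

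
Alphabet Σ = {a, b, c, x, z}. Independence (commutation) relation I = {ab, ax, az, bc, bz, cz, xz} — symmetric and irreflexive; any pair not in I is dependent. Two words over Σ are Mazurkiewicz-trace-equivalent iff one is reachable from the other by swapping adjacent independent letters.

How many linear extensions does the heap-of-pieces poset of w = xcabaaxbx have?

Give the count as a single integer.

#0=x has no predecessor
#1=c depends on [0:x]
#2=a depends on [1:c]
#3=b depends on [0:x]
#4=a depends on [2:a]
#5=a depends on [4:a]
#6=x depends on [1:c, 3:b]
#7=b depends on [6:x]
#8=x depends on [7:b]
sources: [0:x]
N(rest) = Σ N(rest − s) over sources s of rest; N(one piece) = 1:
  size 1 → [5]=1  [8]=1
  size 2 → [4,5]=1  [5,8]=2  [7,8]=1
  size 3 → [2,4,5]=1  [4,5,8]=3  [5,7,8]=3  [6,7,8]=1
  size 4 → [2,4,5,8]=4  [3,6,7,8]=1  [4,5,7,8]=6  [5,6,7,8]=4
  size 5 → [2,4,5,7,8]=10  [3,5,6,7,8]=5  [4,5,6,7,8]=10
  size 6 → [2,4,5,6,7,8]=20  [3,4,5,6,7,8]=15
  size 7 → [1,2,4,5,6,7,8]=20  [2,3,4,5,6,7,8]=35
  first=0(x) contributes 55

55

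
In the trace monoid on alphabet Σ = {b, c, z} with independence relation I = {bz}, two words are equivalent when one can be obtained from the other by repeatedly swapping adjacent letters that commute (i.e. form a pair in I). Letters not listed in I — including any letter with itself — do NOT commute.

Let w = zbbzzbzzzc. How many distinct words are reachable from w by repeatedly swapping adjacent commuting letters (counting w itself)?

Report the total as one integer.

84

piece 0:z — minimal
piece 1:b — minimal
piece 2:b rests on {1:b}
piece 3:z rests on {0:z}
piece 4:z rests on {3:z}
piece 5:b rests on {2:b}
piece 6:z rests on {4:z}
piece 7:z rests on {6:z}
piece 8:z rests on {7:z}
piece 9:c rests on {5:b, 8:z}
minimal pieces: {0:z, 1:b}
ways to finish when only these pieces remain (= sum over removing one remaining piece with nothing left below it):
  1 left: {9}→1
  2 left: {5,9}→1  {8,9}→1
  3 left: {2,5,9}→1  {5,8,9}→2  {7,8,9}→1
  4 left: {1,2,5,9}→1  {2,5,8,9}→3  {5,7,8,9}→3  {6,7,8,9}→1
  5 left: {1,2,5,8,9}→4  {2,5,7,8,9}→6  {4,6,7,8,9}→1  {5,6,7,8,9}→4
  6 left: {1,2,5,7,8,9}→10  {2,5,6,7,8,9}→10  {3,4,6,7,8,9}→1  {4,5,6,7,8,9}→5
  7 left: {0,3,4,6,7,8,9}→1  {1,2,5,6,7,8,9}→20  {2,4,5,6,7,8,9}→15  {3,4,5,6,7,8,9}→6
  8 left: {0,3,4,5,6,7,8,9}→7  {1,2,4,5,6,7,8,9}→35  {2,3,4,5,6,7,8,9}→21
  placing 0:z first → 56 extensions
  placing 1:b first → 28 extensions
total linear extensions = 84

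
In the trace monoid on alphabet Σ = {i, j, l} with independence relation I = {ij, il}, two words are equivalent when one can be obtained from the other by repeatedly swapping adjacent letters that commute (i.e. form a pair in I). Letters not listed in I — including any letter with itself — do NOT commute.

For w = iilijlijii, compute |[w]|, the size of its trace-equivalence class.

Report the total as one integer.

210

drop 0:i onto floor
drop 1:i onto {0:i}
drop 2:l onto floor
drop 3:i onto {1:i}
drop 4:j onto {2:l}
drop 5:l onto {4:j}
drop 6:i onto {3:i}
drop 7:j onto {5:l}
drop 8:i onto {6:i}
drop 9:i onto {8:i}
ground layer = {0:i, 2:l}
drop-orders for the pieces not yet dropped (sum over which currently-grounded one goes next):
  1 to go: {7} 1  {9} 1
  2 to go: {5,7} 1  {7,9} 2  {8,9} 1
  3 to go: {4,5,7} 1  {5,7,9} 3  {6,8,9} 1  {7,8,9} 3
  4 to go: {2,4,5,7} 1  {3,6,8,9} 1  {4,5,7,9} 4  {5,7,8,9} 6  {6,7,8,9} 4
  5 to go: {1,3,6,8,9} 1  {2,4,5,7,9} 5  {3,6,7,8,9} 5  {4,5,7,8,9} 10  {5,6,7,8,9} 10
  6 to go: {0,1,3,6,8,9} 1  {1,3,6,7,8,9} 6  {2,4,5,7,8,9} 15  {3,5,6,7,8,9} 15  {4,5,6,7,8,9} 20
  7 to go: {0,1,3,6,7,8,9} 7  {1,3,5,6,7,8,9} 21  {2,4,5,6,7,8,9} 35  {3,4,5,6,7,8,9} 35
  8 to go: {0,1,3,5,6,7,8,9} 28  {1,3,4,5,6,7,8,9} 56  {2,3,4,5,6,7,8,9} 70
  if 0:i drops first: 126 orders
  if 2:l drops first: 84 orders
heap linearizations: 210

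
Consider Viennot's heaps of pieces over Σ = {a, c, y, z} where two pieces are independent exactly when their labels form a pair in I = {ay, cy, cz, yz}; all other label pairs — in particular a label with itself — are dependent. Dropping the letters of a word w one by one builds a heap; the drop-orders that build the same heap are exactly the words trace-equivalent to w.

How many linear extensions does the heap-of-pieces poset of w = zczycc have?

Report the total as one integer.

#0=z has no predecessor
#1=c has no predecessor
#2=z depends on [0:z]
#3=y has no predecessor
#4=c depends on [1:c]
#5=c depends on [4:c]
sources: [0:z, 1:c, 3:y]
N(rest) = Σ N(rest − s) over sources s of rest; N(one piece) = 1:
  size 1 → [2]=1  [3]=1  [5]=1
  size 2 → [0,2]=1  [2,3]=2  [2,5]=2  [3,5]=2  [4,5]=1
  size 3 → [0,2,3]=3  [0,2,5]=3  [1,4,5]=1  [2,3,5]=6  [2,4,5]=3  [3,4,5]=3
  size 4 → [0,2,3,5]=12  [0,2,4,5]=6  [1,2,4,5]=4  [1,3,4,5]=4  [2,3,4,5]=12
  first=0(z) contributes 20
  first=1(c) contributes 30
  first=3(y) contributes 10
|[w]| = 60

60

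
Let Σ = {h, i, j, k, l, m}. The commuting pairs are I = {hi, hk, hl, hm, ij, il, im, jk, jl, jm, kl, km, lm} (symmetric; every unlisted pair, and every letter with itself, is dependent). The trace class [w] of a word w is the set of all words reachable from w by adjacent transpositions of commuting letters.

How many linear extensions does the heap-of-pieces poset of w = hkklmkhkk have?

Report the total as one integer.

1512

piece 0:h — minimal
piece 1:k — minimal
piece 2:k rests on {1:k}
piece 3:l — minimal
piece 4:m — minimal
piece 5:k rests on {2:k}
piece 6:h rests on {0:h}
piece 7:k rests on {5:k}
piece 8:k rests on {7:k}
minimal pieces: {0:h, 1:k, 3:l, 4:m}
ways to finish when only these pieces remain (= sum over removing one remaining piece with nothing left below it):
  1 left: {3}→1  {4}→1  {6}→1  {8}→1
  2 left: {0,6}→1  {3,4}→2  {3,6}→2  {3,8}→2  {4,6}→2  {4,8}→2  {6,8}→2  {7,8}→1
  3 left: {0,3,6}→3  {0,4,6}→3  {0,6,8}→3  {3,4,6}→6  {3,4,8}→6  {3,6,8}→6  {3,7,8}→3  {4,6,8}→6  {4,7,8}→3  {5,7,8}→1  {6,7,8}→3
  4 left: {0,3,4,6}→12  {0,3,6,8}→12  {0,4,6,8}→12  {0,6,7,8}→6  {2,5,7,8}→1  {3,4,6,8}→24  {3,4,7,8}→12  {3,5,7,8}→4  {3,6,7,8}→12  {4,5,7,8}→4  {4,6,7,8}→12  {5,6,7,8}→4
  5 left: {0,3,4,6,8}→60  {0,3,6,7,8}→30  {0,4,6,7,8}→30  {0,5,6,7,8}→10  {1,2,5,7,8}→1  {2,3,5,7,8}→5  {2,4,5,7,8}→5  {2,5,6,7,8}→5  {3,4,5,7,8}→20  {3,4,6,7,8}→60  {3,5,6,7,8}→20  {4,5,6,7,8}→20
  6 left: {0,2,5,6,7,8}→15  {0,3,4,6,7,8}→180  {0,3,5,6,7,8}→60  {0,4,5,6,7,8}→60  {1,2,3,5,7,8}→6  {1,2,4,5,7,8}→6  {1,2,5,6,7,8}→6  {2,3,4,5,7,8}→30  {2,3,5,6,7,8}→30  {2,4,5,6,7,8}→30  {3,4,5,6,7,8}→120
  7 left: {0,1,2,5,6,7,8}→21  {0,2,3,5,6,7,8}→105  {0,2,4,5,6,7,8}→105  {0,3,4,5,6,7,8}→420  {1,2,3,4,5,7,8}→42  {1,2,3,5,6,7,8}→42  {1,2,4,5,6,7,8}→42  {2,3,4,5,6,7,8}→210
  placing 0:h first → 336 extensions
  placing 1:k first → 840 extensions
  placing 3:l first → 168 extensions
  placing 4:m first → 168 extensions
total linear extensions = 1512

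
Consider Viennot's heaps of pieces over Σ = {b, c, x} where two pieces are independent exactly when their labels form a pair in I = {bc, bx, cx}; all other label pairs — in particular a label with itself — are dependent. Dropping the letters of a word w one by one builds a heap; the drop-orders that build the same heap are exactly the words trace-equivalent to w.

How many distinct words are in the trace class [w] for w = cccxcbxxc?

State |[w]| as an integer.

504

#0=c has no predecessor
#1=c depends on [0:c]
#2=c depends on [1:c]
#3=x has no predecessor
#4=c depends on [2:c]
#5=b has no predecessor
#6=x depends on [3:x]
#7=x depends on [6:x]
#8=c depends on [4:c]
sources: [0:c, 3:x, 5:b]
N(rest) = Σ N(rest − s) over sources s of rest; N(one piece) = 1:
  size 1 → [5]=1  [7]=1  [8]=1
  size 2 → [4,8]=1  [5,7]=2  [5,8]=2  [6,7]=1  [7,8]=2
  size 3 → [2,4,8]=1  [3,6,7]=1  [4,5,8]=3  [4,7,8]=3  [5,6,7]=3  [5,7,8]=6  [6,7,8]=3
  size 4 → [1,2,4,8]=1  [2,4,5,8]=4  [2,4,7,8]=4  [3,5,6,7]=4  [3,6,7,8]=4  [4,5,7,8]=12  [4,6,7,8]=6  [5,6,7,8]=12
  size 5 → [0,1,2,4,8]=1  [1,2,4,5,8]=5  [1,2,4,7,8]=5  [2,4,5,7,8]=20  [2,4,6,7,8]=10  [3,4,6,7,8]=10  [3,5,6,7,8]=20  [4,5,6,7,8]=30
  size 6 → [0,1,2,4,5,8]=6  [0,1,2,4,7,8]=6  [1,2,4,5,7,8]=30  [1,2,4,6,7,8]=15  [2,3,4,6,7,8]=20  [2,4,5,6,7,8]=60  [3,4,5,6,7,8]=60
  size 7 → [0,1,2,4,5,7,8]=42  [0,1,2,4,6,7,8]=21  [1,2,3,4,6,7,8]=35  [1,2,4,5,6,7,8]=105  [2,3,4,5,6,7,8]=140
  first=0(c) contributes 280
  first=3(x) contributes 168
  first=5(b) contributes 56
|[w]| = 504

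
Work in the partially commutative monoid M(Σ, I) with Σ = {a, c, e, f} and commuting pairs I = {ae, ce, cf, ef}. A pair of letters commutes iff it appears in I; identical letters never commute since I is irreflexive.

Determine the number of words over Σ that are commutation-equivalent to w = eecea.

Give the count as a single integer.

10

piece 0:e — minimal
piece 1:e rests on {0:e}
piece 2:c — minimal
piece 3:e rests on {1:e}
piece 4:a rests on {2:c}
minimal pieces: {0:e, 2:c}
ways to finish when only these pieces remain (= sum over removing one remaining piece with nothing left below it):
  1 left: {3}→1  {4}→1
  2 left: {1,3}→1  {2,4}→1  {3,4}→2
  3 left: {0,1,3}→1  {1,3,4}→3  {2,3,4}→3
  placing 0:e first → 6 extensions
  placing 2:c first → 4 extensions
total linear extensions = 10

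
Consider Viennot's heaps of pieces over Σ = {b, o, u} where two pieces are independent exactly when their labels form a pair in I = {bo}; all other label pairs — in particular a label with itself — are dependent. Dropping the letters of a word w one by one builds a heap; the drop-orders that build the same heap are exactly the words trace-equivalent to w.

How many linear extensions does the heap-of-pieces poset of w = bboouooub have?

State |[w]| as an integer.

drop 0:b onto floor
drop 1:b onto {0:b}
drop 2:o onto floor
drop 3:o onto {2:o}
drop 4:u onto {1:b, 3:o}
drop 5:o onto {4:u}
drop 6:o onto {5:o}
drop 7:u onto {6:o}
drop 8:b onto {7:u}
ground layer = {0:b, 2:o}
drop-orders for the pieces not yet dropped (sum over which currently-grounded one goes next):
  1 to go: {8} 1
  2 to go: {7,8} 1
  3 to go: {6,7,8} 1
  4 to go: {5,6,7,8} 1
  5 to go: {4,5,6,7,8} 1
  6 to go: {1,4,5,6,7,8} 1  {3,4,5,6,7,8} 1
  7 to go: {0,1,4,5,6,7,8} 1  {1,3,4,5,6,7,8} 2  {2,3,4,5,6,7,8} 1
  if 0:b drops first: 3 orders
  if 2:o drops first: 3 orders
heap linearizations: 6

6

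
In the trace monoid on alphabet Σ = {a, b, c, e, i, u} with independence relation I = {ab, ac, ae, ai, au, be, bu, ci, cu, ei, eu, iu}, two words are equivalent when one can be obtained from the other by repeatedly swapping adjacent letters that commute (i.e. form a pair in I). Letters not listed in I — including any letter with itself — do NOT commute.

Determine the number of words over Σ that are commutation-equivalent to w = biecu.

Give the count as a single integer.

25

#0=b has no predecessor
#1=i depends on [0:b]
#2=e has no predecessor
#3=c depends on [0:b, 2:e]
#4=u has no predecessor
sources: [0:b, 2:e, 4:u]
N(rest) = Σ N(rest − s) over sources s of rest; N(one piece) = 1:
  size 1 → [1]=1  [3]=1  [4]=1
  size 2 → [1,3]=2  [1,4]=2  [2,3]=1  [3,4]=2
  size 3 → [0,1,3]=2  [1,2,3]=3  [1,3,4]=6  [2,3,4]=3
  first=0(b) contributes 12
  first=2(e) contributes 8
  first=4(u) contributes 5
|[w]| = 25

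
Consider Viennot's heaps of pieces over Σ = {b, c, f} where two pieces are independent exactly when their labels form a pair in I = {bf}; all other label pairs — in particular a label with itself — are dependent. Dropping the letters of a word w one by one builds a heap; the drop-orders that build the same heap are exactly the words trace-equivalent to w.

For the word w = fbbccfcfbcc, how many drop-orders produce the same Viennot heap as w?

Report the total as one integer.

0(f) covers ∅
1(b) covers ∅
2(b) covers 1:b
3(c) covers 0:f, 2:b
4(c) covers 3:c
5(f) covers 4:c
6(c) covers 5:f
7(f) covers 6:c
8(b) covers 6:c
9(c) covers 7:f, 8:b
10(c) covers 9:c
floor of heap: 0:f, 1:b
completions by unplaced set U, small U first (add the entries for U minus each lowest piece of U):
  |U|=1: {10}:1
  |U|=2: {9,10}:1
  |U|=3: {7,9,10}:1  {8,9,10}:1
  |U|=4: {7,8,9,10}:2
  |U|=5: {6,7,8,9,10}:2
  |U|=6: {5,6,7,8,9,10}:2
  |U|=7: {4,5,6,7,8,9,10}:2
  |U|=8: {3,4,5,6,7,8,9,10}:2
  |U|=9: {0,3,4,5,6,7,8,9,10}:2  {2,3,4,5,6,7,8,9,10}:2
  start at 0(f): 2
  start at 1(b): 4
sum over floor = 6

6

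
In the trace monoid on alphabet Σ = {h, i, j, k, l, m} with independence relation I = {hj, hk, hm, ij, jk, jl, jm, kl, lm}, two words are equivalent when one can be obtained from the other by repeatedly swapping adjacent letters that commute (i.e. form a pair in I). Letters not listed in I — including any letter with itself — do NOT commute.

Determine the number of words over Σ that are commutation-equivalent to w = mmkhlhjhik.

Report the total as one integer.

350

drop 0:m onto floor
drop 1:m onto {0:m}
drop 2:k onto {1:m}
drop 3:h onto floor
drop 4:l onto {3:h}
drop 5:h onto {4:l}
drop 6:j onto floor
drop 7:h onto {5:h}
drop 8:i onto {2:k, 7:h}
drop 9:k onto {8:i}
ground layer = {0:m, 3:h, 6:j}
drop-orders for the pieces not yet dropped (sum over which currently-grounded one goes next):
  1 to go: {6} 1  {9} 1
  2 to go: {6,9} 2  {8,9} 1
  3 to go: {2,8,9} 1  {6,8,9} 3  {7,8,9} 1
  4 to go: {1,2,8,9} 1  {2,6,8,9} 4  {2,7,8,9} 2  {5,7,8,9} 1  {6,7,8,9} 4
  5 to go: {0,1,2,8,9} 1  {1,2,6,8,9} 5  {1,2,7,8,9} 3  {2,5,7,8,9} 3  {2,6,7,8,9} 10  {4,5,7,8,9} 1  {5,6,7,8,9} 5
  6 to go: {0,1,2,6,8,9} 6  {0,1,2,7,8,9} 4  {1,2,5,7,8,9} 6  {1,2,6,7,8,9} 18  {2,4,5,7,8,9} 4  {2,5,6,7,8,9} 18  {3,4,5,7,8,9} 1  {4,5,6,7,8,9} 6
  7 to go: {0,1,2,5,7,8,9} 10  {0,1,2,6,7,8,9} 28  {1,2,4,5,7,8,9} 10  {1,2,5,6,7,8,9} 42  {2,3,4,5,7,8,9} 5  {2,4,5,6,7,8,9} 28  {3,4,5,6,7,8,9} 7
  8 to go: {0,1,2,4,5,7,8,9} 20  {0,1,2,5,6,7,8,9} 80  {1,2,3,4,5,7,8,9} 15  {1,2,4,5,6,7,8,9} 80  {2,3,4,5,6,7,8,9} 40
  if 0:m drops first: 135 orders
  if 3:h drops first: 180 orders
  if 6:j drops first: 35 orders
heap linearizations: 350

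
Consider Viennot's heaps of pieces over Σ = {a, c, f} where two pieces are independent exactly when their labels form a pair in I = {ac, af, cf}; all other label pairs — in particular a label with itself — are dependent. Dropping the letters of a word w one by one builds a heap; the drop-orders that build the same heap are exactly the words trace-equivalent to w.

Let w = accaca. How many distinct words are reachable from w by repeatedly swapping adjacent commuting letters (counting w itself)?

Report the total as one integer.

20

drop 0:a onto floor
drop 1:c onto floor
drop 2:c onto {1:c}
drop 3:a onto {0:a}
drop 4:c onto {2:c}
drop 5:a onto {3:a}
ground layer = {0:a, 1:c}
drop-orders for the pieces not yet dropped (sum over which currently-grounded one goes next):
  1 to go: {4} 1  {5} 1
  2 to go: {2,4} 1  {3,5} 1  {4,5} 2
  3 to go: {0,3,5} 1  {1,2,4} 1  {2,4,5} 3  {3,4,5} 3
  4 to go: {0,3,4,5} 4  {1,2,4,5} 4  {2,3,4,5} 6
  if 0:a drops first: 10 orders
  if 1:c drops first: 10 orders
heap linearizations: 20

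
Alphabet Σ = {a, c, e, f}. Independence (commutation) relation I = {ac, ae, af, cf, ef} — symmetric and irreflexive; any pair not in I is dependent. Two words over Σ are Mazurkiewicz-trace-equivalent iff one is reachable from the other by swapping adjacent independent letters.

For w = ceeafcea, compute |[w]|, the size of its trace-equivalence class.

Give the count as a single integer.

0(c) covers ∅
1(e) covers 0:c
2(e) covers 1:e
3(a) covers ∅
4(f) covers ∅
5(c) covers 2:e
6(e) covers 5:c
7(a) covers 3:a
floor of heap: 0:c, 3:a, 4:f
completions by unplaced set U, small U first (add the entries for U minus each lowest piece of U):
  |U|=1: {4}:1  {6}:1  {7}:1
  |U|=2: {3,7}:1  {4,6}:2  {4,7}:2  {5,6}:1  {6,7}:2
  |U|=3: {2,5,6}:1  {3,4,7}:3  {3,6,7}:3  {4,5,6}:3  {4,6,7}:6  {5,6,7}:3
  |U|=4: {1,2,5,6}:1  {2,4,5,6}:4  {2,5,6,7}:4  {3,4,6,7}:12  {3,5,6,7}:6  {4,5,6,7}:12
  |U|=5: {0,1,2,5,6}:1  {1,2,4,5,6}:5  {1,2,5,6,7}:5  {2,3,5,6,7}:10  {2,4,5,6,7}:20  {3,4,5,6,7}:30
  |U|=6: {0,1,2,4,5,6}:6  {0,1,2,5,6,7}:6  {1,2,3,5,6,7}:15  {1,2,4,5,6,7}:30  {2,3,4,5,6,7}:60
  start at 0(c): 105
  start at 3(a): 42
  start at 4(f): 21
sum over floor = 168

168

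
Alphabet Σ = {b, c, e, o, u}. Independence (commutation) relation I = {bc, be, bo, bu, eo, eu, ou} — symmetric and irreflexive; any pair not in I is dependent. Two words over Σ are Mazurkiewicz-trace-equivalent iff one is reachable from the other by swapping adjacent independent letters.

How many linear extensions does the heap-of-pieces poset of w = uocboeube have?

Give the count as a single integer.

864

0(u) covers ∅
1(o) covers ∅
2(c) covers 0:u, 1:o
3(b) covers ∅
4(o) covers 2:c
5(e) covers 2:c
6(u) covers 2:c
7(b) covers 3:b
8(e) covers 5:e
floor of heap: 0:u, 1:o, 3:b
completions by unplaced set U, small U first (add the entries for U minus each lowest piece of U):
  |U|=1: {4}:1  {6}:1  {7}:1  {8}:1
  |U|=2: {3,7}:1  {4,6}:2  {4,7}:2  {4,8}:2  {5,8}:1  {6,7}:2  {6,8}:2  {7,8}:2
  |U|=3: {3,4,7}:3  {3,6,7}:3  {3,7,8}:3  {4,5,8}:3  {4,6,7}:6  {4,6,8}:6  {4,7,8}:6  {5,6,8}:3  {5,7,8}:3  {6,7,8}:6
  |U|=4: {3,4,6,7}:12  {3,4,7,8}:12  {3,5,7,8}:6  {3,6,7,8}:12  {4,5,6,8}:12  {4,5,7,8}:12  {4,6,7,8}:24  {5,6,7,8}:12
  |U|=5: {2,4,5,6,8}:12  {3,4,5,7,8}:30  {3,4,6,7,8}:60  {3,5,6,7,8}:30  {4,5,6,7,8}:60
  |U|=6: {0,2,4,5,6,8}:12  {1,2,4,5,6,8}:12  {2,4,5,6,7,8}:72  {3,4,5,6,7,8}:180
  |U|=7: {0,1,2,4,5,6,8}:24  {0,2,4,5,6,7,8}:84  {1,2,4,5,6,7,8}:84  {2,3,4,5,6,7,8}:252
  start at 0(u): 336
  start at 1(o): 336
  start at 3(b): 192
sum over floor = 864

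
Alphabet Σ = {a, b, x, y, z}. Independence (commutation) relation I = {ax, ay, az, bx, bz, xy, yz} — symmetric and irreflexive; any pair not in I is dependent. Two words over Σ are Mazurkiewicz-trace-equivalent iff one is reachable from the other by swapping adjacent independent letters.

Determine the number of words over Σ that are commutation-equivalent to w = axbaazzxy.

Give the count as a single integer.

378

0(a) covers ∅
1(x) covers ∅
2(b) covers 0:a
3(a) covers 2:b
4(a) covers 3:a
5(z) covers 1:x
6(z) covers 5:z
7(x) covers 6:z
8(y) covers 2:b
floor of heap: 0:a, 1:x
completions by unplaced set U, small U first (add the entries for U minus each lowest piece of U):
  |U|=1: {4}:1  {7}:1  {8}:1
  |U|=2: {3,4}:1  {4,7}:2  {4,8}:2  {6,7}:1  {7,8}:2
  |U|=3: {3,4,7}:3  {3,4,8}:3  {4,6,7}:3  {4,7,8}:6  {5,6,7}:1  {6,7,8}:3
  |U|=4: {1,5,6,7}:1  {2,3,4,8}:3  {3,4,6,7}:6  {3,4,7,8}:12  {4,5,6,7}:4  {4,6,7,8}:12  {5,6,7,8}:4
  |U|=5: {0,2,3,4,8}:3  {1,4,5,6,7}:5  {1,5,6,7,8}:5  {2,3,4,7,8}:15  {3,4,5,6,7}:10  {3,4,6,7,8}:30  {4,5,6,7,8}:20
  |U|=6: {0,2,3,4,7,8}:18  {1,3,4,5,6,7}:15  {1,4,5,6,7,8}:30  {2,3,4,6,7,8}:45  {3,4,5,6,7,8}:60
  |U|=7: {0,2,3,4,6,7,8}:63  {1,3,4,5,6,7,8}:105  {2,3,4,5,6,7,8}:105
  start at 0(a): 210
  start at 1(x): 168
sum over floor = 378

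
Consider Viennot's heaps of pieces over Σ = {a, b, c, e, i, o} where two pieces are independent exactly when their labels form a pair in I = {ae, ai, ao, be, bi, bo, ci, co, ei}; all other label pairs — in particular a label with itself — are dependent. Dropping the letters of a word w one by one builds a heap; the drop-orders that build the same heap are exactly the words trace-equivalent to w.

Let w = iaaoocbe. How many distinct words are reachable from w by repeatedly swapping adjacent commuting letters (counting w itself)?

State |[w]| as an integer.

piece 0:i — minimal
piece 1:a — minimal
piece 2:a rests on {1:a}
piece 3:o rests on {0:i}
piece 4:o rests on {3:o}
piece 5:c rests on {2:a}
piece 6:b rests on {5:c}
piece 7:e rests on {4:o, 5:c}
minimal pieces: {0:i, 1:a}
ways to finish when only these pieces remain (= sum over removing one remaining piece with nothing left below it):
  1 left: {6}→1  {7}→1
  2 left: {4,7}→1  {6,7}→2
  3 left: {3,4,7}→1  {4,6,7}→3  {5,6,7}→2
  4 left: {0,3,4,7}→1  {2,5,6,7}→2  {3,4,6,7}→4  {4,5,6,7}→5
  5 left: {0,3,4,6,7}→5  {1,2,5,6,7}→2  {2,4,5,6,7}→7  {3,4,5,6,7}→9
  6 left: {0,3,4,5,6,7}→14  {1,2,4,5,6,7}→9  {2,3,4,5,6,7}→16
  placing 0:i first → 25 extensions
  placing 1:a first → 30 extensions
total linear extensions = 55

55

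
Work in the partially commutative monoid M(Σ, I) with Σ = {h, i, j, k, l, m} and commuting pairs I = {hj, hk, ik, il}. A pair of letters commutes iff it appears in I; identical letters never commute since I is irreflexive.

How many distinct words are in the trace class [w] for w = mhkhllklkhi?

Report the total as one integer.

9

#0=m has no predecessor
#1=h depends on [0:m]
#2=k depends on [0:m]
#3=h depends on [1:h]
#4=l depends on [2:k, 3:h]
#5=l depends on [4:l]
#6=k depends on [5:l]
#7=l depends on [6:k]
#8=k depends on [7:l]
#9=h depends on [7:l]
#10=i depends on [9:h]
sources: [0:m]
N(rest) = Σ N(rest − s) over sources s of rest; N(one piece) = 1:
  size 1 → [8]=1  [10]=1
  size 2 → [8,10]=2  [9,10]=1
  size 3 → [8,9,10]=3
  size 4 → [7,8,9,10]=3
  size 5 → [6,7,8,9,10]=3
  size 6 → [5,6,7,8,9,10]=3
  size 7 → [4,5,6,7,8,9,10]=3
  size 8 → [2,4,5,6,7,8,9,10]=3  [3,4,5,6,7,8,9,10]=3
  size 9 → [1,3,4,5,6,7,8,9,10]=3  [2,3,4,5,6,7,8,9,10]=6
  first=0(m) contributes 9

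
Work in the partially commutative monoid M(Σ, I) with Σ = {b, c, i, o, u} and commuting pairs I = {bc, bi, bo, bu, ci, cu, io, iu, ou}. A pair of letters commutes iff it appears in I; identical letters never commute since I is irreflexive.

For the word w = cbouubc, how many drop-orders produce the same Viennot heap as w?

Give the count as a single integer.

210

#0=c has no predecessor
#1=b has no predecessor
#2=o depends on [0:c]
#3=u has no predecessor
#4=u depends on [3:u]
#5=b depends on [1:b]
#6=c depends on [2:o]
sources: [0:c, 1:b, 3:u]
N(rest) = Σ N(rest − s) over sources s of rest; N(one piece) = 1:
  size 1 → [4]=1  [5]=1  [6]=1
  size 2 → [1,5]=1  [2,6]=1  [3,4]=1  [4,5]=2  [4,6]=2  [5,6]=2
  size 3 → [0,2,6]=1  [1,4,5]=3  [1,5,6]=3  [2,4,6]=3  [2,5,6]=3  [3,4,5]=3  [3,4,6]=3  [4,5,6]=6
  size 4 → [0,2,4,6]=4  [0,2,5,6]=4  [1,2,5,6]=6  [1,3,4,5]=6  [1,4,5,6]=12  [2,3,4,6]=6  [2,4,5,6]=12  [3,4,5,6]=12
  size 5 → [0,1,2,5,6]=10  [0,2,3,4,6]=10  [0,2,4,5,6]=20  [1,2,4,5,6]=30  [1,3,4,5,6]=30  [2,3,4,5,6]=30
  first=0(c) contributes 90
  first=1(b) contributes 60
  first=3(u) contributes 60
|[w]| = 210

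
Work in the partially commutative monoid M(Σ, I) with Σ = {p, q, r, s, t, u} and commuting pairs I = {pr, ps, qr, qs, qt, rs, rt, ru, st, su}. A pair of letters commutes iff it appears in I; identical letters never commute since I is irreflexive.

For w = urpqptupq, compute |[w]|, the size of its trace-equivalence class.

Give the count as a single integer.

9

drop 0:u onto floor
drop 1:r onto floor
drop 2:p onto {0:u}
drop 3:q onto {2:p}
drop 4:p onto {3:q}
drop 5:t onto {4:p}
drop 6:u onto {5:t}
drop 7:p onto {6:u}
drop 8:q onto {7:p}
ground layer = {0:u, 1:r}
drop-orders for the pieces not yet dropped (sum over which currently-grounded one goes next):
  1 to go: {1} 1  {8} 1
  2 to go: {1,8} 2  {7,8} 1
  3 to go: {1,7,8} 3  {6,7,8} 1
  4 to go: {1,6,7,8} 4  {5,6,7,8} 1
  5 to go: {1,5,6,7,8} 5  {4,5,6,7,8} 1
  6 to go: {1,4,5,6,7,8} 6  {3,4,5,6,7,8} 1
  7 to go: {1,3,4,5,6,7,8} 7  {2,3,4,5,6,7,8} 1
  if 0:u drops first: 8 orders
  if 1:r drops first: 1 orders
heap linearizations: 9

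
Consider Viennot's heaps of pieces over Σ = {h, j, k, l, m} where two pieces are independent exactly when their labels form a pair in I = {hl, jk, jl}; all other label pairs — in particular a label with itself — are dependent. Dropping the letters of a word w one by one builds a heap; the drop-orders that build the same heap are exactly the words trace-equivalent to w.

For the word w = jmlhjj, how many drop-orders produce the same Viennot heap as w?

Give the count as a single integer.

4

drop 0:j onto floor
drop 1:m onto {0:j}
drop 2:l onto {1:m}
drop 3:h onto {1:m}
drop 4:j onto {3:h}
drop 5:j onto {4:j}
ground layer = {0:j}
drop-orders for the pieces not yet dropped (sum over which currently-grounded one goes next):
  1 to go: {2} 1  {5} 1
  2 to go: {2,5} 2  {4,5} 1
  3 to go: {2,4,5} 3  {3,4,5} 1
  4 to go: {2,3,4,5} 4
  if 0:j drops first: 4 orders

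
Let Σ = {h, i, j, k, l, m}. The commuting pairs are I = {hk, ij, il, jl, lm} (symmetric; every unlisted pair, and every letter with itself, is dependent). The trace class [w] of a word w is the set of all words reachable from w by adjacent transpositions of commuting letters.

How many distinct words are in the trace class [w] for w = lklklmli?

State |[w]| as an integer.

drop 0:l onto floor
drop 1:k onto {0:l}
drop 2:l onto {1:k}
drop 3:k onto {2:l}
drop 4:l onto {3:k}
drop 5:m onto {3:k}
drop 6:l onto {4:l}
drop 7:i onto {5:m}
ground layer = {0:l}
drop-orders for the pieces not yet dropped (sum over which currently-grounded one goes next):
  1 to go: {6} 1  {7} 1
  2 to go: {4,6} 1  {5,7} 1  {6,7} 2
  3 to go: {4,6,7} 3  {5,6,7} 3
  4 to go: {4,5,6,7} 6
  5 to go: {3,4,5,6,7} 6
  6 to go: {2,3,4,5,6,7} 6
  if 0:l drops first: 6 orders

6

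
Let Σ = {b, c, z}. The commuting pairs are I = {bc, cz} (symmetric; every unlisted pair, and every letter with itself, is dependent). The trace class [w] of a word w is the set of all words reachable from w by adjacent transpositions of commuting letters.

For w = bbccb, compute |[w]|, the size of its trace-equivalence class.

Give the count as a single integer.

piece 0:b — minimal
piece 1:b rests on {0:b}
piece 2:c — minimal
piece 3:c rests on {2:c}
piece 4:b rests on {1:b}
minimal pieces: {0:b, 2:c}
ways to finish when only these pieces remain (= sum over removing one remaining piece with nothing left below it):
  1 left: {3}→1  {4}→1
  2 left: {1,4}→1  {2,3}→1  {3,4}→2
  3 left: {0,1,4}→1  {1,3,4}→3  {2,3,4}→3
  placing 0:b first → 6 extensions
  placing 2:c first → 4 extensions
total linear extensions = 10

10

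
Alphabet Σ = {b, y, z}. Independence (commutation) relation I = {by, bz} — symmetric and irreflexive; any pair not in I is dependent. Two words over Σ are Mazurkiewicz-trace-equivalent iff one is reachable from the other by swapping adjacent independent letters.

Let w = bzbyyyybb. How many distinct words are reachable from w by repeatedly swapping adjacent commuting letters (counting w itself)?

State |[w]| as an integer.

drop 0:b onto floor
drop 1:z onto floor
drop 2:b onto {0:b}
drop 3:y onto {1:z}
drop 4:y onto {3:y}
drop 5:y onto {4:y}
drop 6:y onto {5:y}
drop 7:b onto {2:b}
drop 8:b onto {7:b}
ground layer = {0:b, 1:z}
drop-orders for the pieces not yet dropped (sum over which currently-grounded one goes next):
  1 to go: {6} 1  {8} 1
  2 to go: {5,6} 1  {6,8} 2  {7,8} 1
  3 to go: {2,7,8} 1  {4,5,6} 1  {5,6,8} 3  {6,7,8} 3
  4 to go: {0,2,7,8} 1  {2,6,7,8} 4  {3,4,5,6} 1  {4,5,6,8} 4  {5,6,7,8} 6
  5 to go: {0,2,6,7,8} 5  {1,3,4,5,6} 1  {2,5,6,7,8} 10  {3,4,5,6,8} 5  {4,5,6,7,8} 10
  6 to go: {0,2,5,6,7,8} 15  {1,3,4,5,6,8} 6  {2,4,5,6,7,8} 20  {3,4,5,6,7,8} 15
  7 to go: {0,2,4,5,6,7,8} 35  {1,3,4,5,6,7,8} 21  {2,3,4,5,6,7,8} 35
  if 0:b drops first: 56 orders
  if 1:z drops first: 70 orders
heap linearizations: 126

126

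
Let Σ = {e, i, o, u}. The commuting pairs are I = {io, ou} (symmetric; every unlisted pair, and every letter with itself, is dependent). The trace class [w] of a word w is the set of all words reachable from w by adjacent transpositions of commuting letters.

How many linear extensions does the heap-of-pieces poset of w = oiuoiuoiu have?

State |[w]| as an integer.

piece 0:o — minimal
piece 1:i — minimal
piece 2:u rests on {1:i}
piece 3:o rests on {0:o}
piece 4:i rests on {2:u}
piece 5:u rests on {4:i}
piece 6:o rests on {3:o}
piece 7:i rests on {5:u}
piece 8:u rests on {7:i}
minimal pieces: {0:o, 1:i}
ways to finish when only these pieces remain (= sum over removing one remaining piece with nothing left below it):
  1 left: {6}→1  {8}→1
  2 left: {3,6}→1  {6,8}→2  {7,8}→1
  3 left: {0,3,6}→1  {3,6,8}→3  {5,7,8}→1  {6,7,8}→3
  4 left: {0,3,6,8}→4  {3,6,7,8}→6  {4,5,7,8}→1  {5,6,7,8}→4
  5 left: {0,3,6,7,8}→10  {2,4,5,7,8}→1  {3,5,6,7,8}→10  {4,5,6,7,8}→5
  6 left: {0,3,5,6,7,8}→20  {1,2,4,5,7,8}→1  {2,4,5,6,7,8}→6  {3,4,5,6,7,8}→15
  7 left: {0,3,4,5,6,7,8}→35  {1,2,4,5,6,7,8}→7  {2,3,4,5,6,7,8}→21
  placing 0:o first → 28 extensions
  placing 1:i first → 56 extensions
total linear extensions = 84

84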